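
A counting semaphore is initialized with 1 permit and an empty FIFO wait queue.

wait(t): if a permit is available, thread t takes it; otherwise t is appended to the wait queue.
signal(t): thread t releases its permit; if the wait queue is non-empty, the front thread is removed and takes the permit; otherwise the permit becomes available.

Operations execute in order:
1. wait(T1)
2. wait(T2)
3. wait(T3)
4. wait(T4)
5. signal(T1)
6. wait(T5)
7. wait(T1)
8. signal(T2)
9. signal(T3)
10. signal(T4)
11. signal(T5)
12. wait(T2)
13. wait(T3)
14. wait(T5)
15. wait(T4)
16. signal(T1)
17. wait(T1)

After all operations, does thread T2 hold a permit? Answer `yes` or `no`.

Answer: yes

Derivation:
Step 1: wait(T1) -> count=0 queue=[] holders={T1}
Step 2: wait(T2) -> count=0 queue=[T2] holders={T1}
Step 3: wait(T3) -> count=0 queue=[T2,T3] holders={T1}
Step 4: wait(T4) -> count=0 queue=[T2,T3,T4] holders={T1}
Step 5: signal(T1) -> count=0 queue=[T3,T4] holders={T2}
Step 6: wait(T5) -> count=0 queue=[T3,T4,T5] holders={T2}
Step 7: wait(T1) -> count=0 queue=[T3,T4,T5,T1] holders={T2}
Step 8: signal(T2) -> count=0 queue=[T4,T5,T1] holders={T3}
Step 9: signal(T3) -> count=0 queue=[T5,T1] holders={T4}
Step 10: signal(T4) -> count=0 queue=[T1] holders={T5}
Step 11: signal(T5) -> count=0 queue=[] holders={T1}
Step 12: wait(T2) -> count=0 queue=[T2] holders={T1}
Step 13: wait(T3) -> count=0 queue=[T2,T3] holders={T1}
Step 14: wait(T5) -> count=0 queue=[T2,T3,T5] holders={T1}
Step 15: wait(T4) -> count=0 queue=[T2,T3,T5,T4] holders={T1}
Step 16: signal(T1) -> count=0 queue=[T3,T5,T4] holders={T2}
Step 17: wait(T1) -> count=0 queue=[T3,T5,T4,T1] holders={T2}
Final holders: {T2} -> T2 in holders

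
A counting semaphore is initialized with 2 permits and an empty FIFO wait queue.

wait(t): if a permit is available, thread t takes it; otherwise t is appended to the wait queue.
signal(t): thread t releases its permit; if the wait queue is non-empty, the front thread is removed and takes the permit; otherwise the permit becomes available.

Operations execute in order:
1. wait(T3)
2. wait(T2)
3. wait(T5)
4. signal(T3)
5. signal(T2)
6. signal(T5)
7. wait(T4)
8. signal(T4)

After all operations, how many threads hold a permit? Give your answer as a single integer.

Answer: 0

Derivation:
Step 1: wait(T3) -> count=1 queue=[] holders={T3}
Step 2: wait(T2) -> count=0 queue=[] holders={T2,T3}
Step 3: wait(T5) -> count=0 queue=[T5] holders={T2,T3}
Step 4: signal(T3) -> count=0 queue=[] holders={T2,T5}
Step 5: signal(T2) -> count=1 queue=[] holders={T5}
Step 6: signal(T5) -> count=2 queue=[] holders={none}
Step 7: wait(T4) -> count=1 queue=[] holders={T4}
Step 8: signal(T4) -> count=2 queue=[] holders={none}
Final holders: {none} -> 0 thread(s)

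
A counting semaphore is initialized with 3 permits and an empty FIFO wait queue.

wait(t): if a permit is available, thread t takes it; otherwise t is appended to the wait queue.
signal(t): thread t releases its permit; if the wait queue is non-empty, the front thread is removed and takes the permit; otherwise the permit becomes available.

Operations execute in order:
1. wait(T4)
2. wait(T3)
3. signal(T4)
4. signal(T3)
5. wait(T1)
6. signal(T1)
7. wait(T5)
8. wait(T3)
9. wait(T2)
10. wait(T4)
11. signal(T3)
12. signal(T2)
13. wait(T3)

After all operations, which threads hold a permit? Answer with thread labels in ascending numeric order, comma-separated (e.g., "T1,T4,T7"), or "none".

Answer: T3,T4,T5

Derivation:
Step 1: wait(T4) -> count=2 queue=[] holders={T4}
Step 2: wait(T3) -> count=1 queue=[] holders={T3,T4}
Step 3: signal(T4) -> count=2 queue=[] holders={T3}
Step 4: signal(T3) -> count=3 queue=[] holders={none}
Step 5: wait(T1) -> count=2 queue=[] holders={T1}
Step 6: signal(T1) -> count=3 queue=[] holders={none}
Step 7: wait(T5) -> count=2 queue=[] holders={T5}
Step 8: wait(T3) -> count=1 queue=[] holders={T3,T5}
Step 9: wait(T2) -> count=0 queue=[] holders={T2,T3,T5}
Step 10: wait(T4) -> count=0 queue=[T4] holders={T2,T3,T5}
Step 11: signal(T3) -> count=0 queue=[] holders={T2,T4,T5}
Step 12: signal(T2) -> count=1 queue=[] holders={T4,T5}
Step 13: wait(T3) -> count=0 queue=[] holders={T3,T4,T5}
Final holders: T3,T4,T5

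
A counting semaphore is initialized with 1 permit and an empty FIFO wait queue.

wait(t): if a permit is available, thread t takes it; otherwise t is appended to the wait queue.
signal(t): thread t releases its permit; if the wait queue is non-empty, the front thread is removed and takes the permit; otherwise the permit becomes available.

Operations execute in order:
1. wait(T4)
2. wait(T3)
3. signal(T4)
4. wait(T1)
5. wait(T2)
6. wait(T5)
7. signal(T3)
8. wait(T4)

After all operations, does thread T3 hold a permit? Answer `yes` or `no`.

Answer: no

Derivation:
Step 1: wait(T4) -> count=0 queue=[] holders={T4}
Step 2: wait(T3) -> count=0 queue=[T3] holders={T4}
Step 3: signal(T4) -> count=0 queue=[] holders={T3}
Step 4: wait(T1) -> count=0 queue=[T1] holders={T3}
Step 5: wait(T2) -> count=0 queue=[T1,T2] holders={T3}
Step 6: wait(T5) -> count=0 queue=[T1,T2,T5] holders={T3}
Step 7: signal(T3) -> count=0 queue=[T2,T5] holders={T1}
Step 8: wait(T4) -> count=0 queue=[T2,T5,T4] holders={T1}
Final holders: {T1} -> T3 not in holders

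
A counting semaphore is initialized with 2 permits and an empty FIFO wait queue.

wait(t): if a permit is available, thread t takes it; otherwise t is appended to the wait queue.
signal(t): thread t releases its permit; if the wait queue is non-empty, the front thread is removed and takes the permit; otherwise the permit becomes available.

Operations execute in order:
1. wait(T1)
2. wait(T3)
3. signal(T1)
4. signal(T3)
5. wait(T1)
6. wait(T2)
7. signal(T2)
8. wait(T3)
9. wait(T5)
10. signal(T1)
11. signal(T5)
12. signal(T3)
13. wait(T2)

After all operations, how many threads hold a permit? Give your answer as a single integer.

Answer: 1

Derivation:
Step 1: wait(T1) -> count=1 queue=[] holders={T1}
Step 2: wait(T3) -> count=0 queue=[] holders={T1,T3}
Step 3: signal(T1) -> count=1 queue=[] holders={T3}
Step 4: signal(T3) -> count=2 queue=[] holders={none}
Step 5: wait(T1) -> count=1 queue=[] holders={T1}
Step 6: wait(T2) -> count=0 queue=[] holders={T1,T2}
Step 7: signal(T2) -> count=1 queue=[] holders={T1}
Step 8: wait(T3) -> count=0 queue=[] holders={T1,T3}
Step 9: wait(T5) -> count=0 queue=[T5] holders={T1,T3}
Step 10: signal(T1) -> count=0 queue=[] holders={T3,T5}
Step 11: signal(T5) -> count=1 queue=[] holders={T3}
Step 12: signal(T3) -> count=2 queue=[] holders={none}
Step 13: wait(T2) -> count=1 queue=[] holders={T2}
Final holders: {T2} -> 1 thread(s)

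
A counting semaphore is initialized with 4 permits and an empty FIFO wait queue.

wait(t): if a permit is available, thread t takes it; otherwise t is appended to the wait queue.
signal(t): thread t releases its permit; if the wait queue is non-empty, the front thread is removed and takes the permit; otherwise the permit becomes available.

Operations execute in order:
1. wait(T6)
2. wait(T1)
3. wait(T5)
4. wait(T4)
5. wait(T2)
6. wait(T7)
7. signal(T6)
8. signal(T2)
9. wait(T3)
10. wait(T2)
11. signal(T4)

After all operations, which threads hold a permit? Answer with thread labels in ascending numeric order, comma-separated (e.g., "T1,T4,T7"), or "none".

Step 1: wait(T6) -> count=3 queue=[] holders={T6}
Step 2: wait(T1) -> count=2 queue=[] holders={T1,T6}
Step 3: wait(T5) -> count=1 queue=[] holders={T1,T5,T6}
Step 4: wait(T4) -> count=0 queue=[] holders={T1,T4,T5,T6}
Step 5: wait(T2) -> count=0 queue=[T2] holders={T1,T4,T5,T6}
Step 6: wait(T7) -> count=0 queue=[T2,T7] holders={T1,T4,T5,T6}
Step 7: signal(T6) -> count=0 queue=[T7] holders={T1,T2,T4,T5}
Step 8: signal(T2) -> count=0 queue=[] holders={T1,T4,T5,T7}
Step 9: wait(T3) -> count=0 queue=[T3] holders={T1,T4,T5,T7}
Step 10: wait(T2) -> count=0 queue=[T3,T2] holders={T1,T4,T5,T7}
Step 11: signal(T4) -> count=0 queue=[T2] holders={T1,T3,T5,T7}
Final holders: T1,T3,T5,T7

Answer: T1,T3,T5,T7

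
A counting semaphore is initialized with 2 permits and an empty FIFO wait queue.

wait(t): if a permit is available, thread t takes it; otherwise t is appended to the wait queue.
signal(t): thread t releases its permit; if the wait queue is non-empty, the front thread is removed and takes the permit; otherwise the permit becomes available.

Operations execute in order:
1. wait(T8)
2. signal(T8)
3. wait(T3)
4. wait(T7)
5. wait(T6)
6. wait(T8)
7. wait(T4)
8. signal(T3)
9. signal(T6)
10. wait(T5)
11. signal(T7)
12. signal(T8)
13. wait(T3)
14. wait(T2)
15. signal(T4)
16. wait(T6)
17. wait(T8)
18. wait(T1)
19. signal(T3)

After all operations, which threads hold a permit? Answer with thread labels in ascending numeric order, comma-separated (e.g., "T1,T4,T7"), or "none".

Answer: T2,T5

Derivation:
Step 1: wait(T8) -> count=1 queue=[] holders={T8}
Step 2: signal(T8) -> count=2 queue=[] holders={none}
Step 3: wait(T3) -> count=1 queue=[] holders={T3}
Step 4: wait(T7) -> count=0 queue=[] holders={T3,T7}
Step 5: wait(T6) -> count=0 queue=[T6] holders={T3,T7}
Step 6: wait(T8) -> count=0 queue=[T6,T8] holders={T3,T7}
Step 7: wait(T4) -> count=0 queue=[T6,T8,T4] holders={T3,T7}
Step 8: signal(T3) -> count=0 queue=[T8,T4] holders={T6,T7}
Step 9: signal(T6) -> count=0 queue=[T4] holders={T7,T8}
Step 10: wait(T5) -> count=0 queue=[T4,T5] holders={T7,T8}
Step 11: signal(T7) -> count=0 queue=[T5] holders={T4,T8}
Step 12: signal(T8) -> count=0 queue=[] holders={T4,T5}
Step 13: wait(T3) -> count=0 queue=[T3] holders={T4,T5}
Step 14: wait(T2) -> count=0 queue=[T3,T2] holders={T4,T5}
Step 15: signal(T4) -> count=0 queue=[T2] holders={T3,T5}
Step 16: wait(T6) -> count=0 queue=[T2,T6] holders={T3,T5}
Step 17: wait(T8) -> count=0 queue=[T2,T6,T8] holders={T3,T5}
Step 18: wait(T1) -> count=0 queue=[T2,T6,T8,T1] holders={T3,T5}
Step 19: signal(T3) -> count=0 queue=[T6,T8,T1] holders={T2,T5}
Final holders: T2,T5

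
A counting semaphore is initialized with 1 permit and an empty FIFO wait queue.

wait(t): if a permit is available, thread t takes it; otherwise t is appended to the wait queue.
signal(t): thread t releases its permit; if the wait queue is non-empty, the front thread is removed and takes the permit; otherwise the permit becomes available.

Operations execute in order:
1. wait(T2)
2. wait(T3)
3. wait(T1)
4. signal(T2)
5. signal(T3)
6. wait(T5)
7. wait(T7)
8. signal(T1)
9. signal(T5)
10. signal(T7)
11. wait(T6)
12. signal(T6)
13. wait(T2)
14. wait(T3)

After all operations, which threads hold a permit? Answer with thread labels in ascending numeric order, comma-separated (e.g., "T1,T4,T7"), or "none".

Step 1: wait(T2) -> count=0 queue=[] holders={T2}
Step 2: wait(T3) -> count=0 queue=[T3] holders={T2}
Step 3: wait(T1) -> count=0 queue=[T3,T1] holders={T2}
Step 4: signal(T2) -> count=0 queue=[T1] holders={T3}
Step 5: signal(T3) -> count=0 queue=[] holders={T1}
Step 6: wait(T5) -> count=0 queue=[T5] holders={T1}
Step 7: wait(T7) -> count=0 queue=[T5,T7] holders={T1}
Step 8: signal(T1) -> count=0 queue=[T7] holders={T5}
Step 9: signal(T5) -> count=0 queue=[] holders={T7}
Step 10: signal(T7) -> count=1 queue=[] holders={none}
Step 11: wait(T6) -> count=0 queue=[] holders={T6}
Step 12: signal(T6) -> count=1 queue=[] holders={none}
Step 13: wait(T2) -> count=0 queue=[] holders={T2}
Step 14: wait(T3) -> count=0 queue=[T3] holders={T2}
Final holders: T2

Answer: T2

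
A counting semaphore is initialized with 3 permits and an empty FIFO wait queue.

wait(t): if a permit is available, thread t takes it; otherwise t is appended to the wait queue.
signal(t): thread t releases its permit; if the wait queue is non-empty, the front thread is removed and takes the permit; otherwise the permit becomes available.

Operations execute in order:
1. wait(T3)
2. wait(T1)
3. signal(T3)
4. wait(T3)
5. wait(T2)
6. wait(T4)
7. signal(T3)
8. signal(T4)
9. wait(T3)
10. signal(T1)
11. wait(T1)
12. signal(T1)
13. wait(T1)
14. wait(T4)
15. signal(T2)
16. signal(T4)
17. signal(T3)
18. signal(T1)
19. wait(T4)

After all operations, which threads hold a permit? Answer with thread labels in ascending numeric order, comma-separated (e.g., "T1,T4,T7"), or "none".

Answer: T4

Derivation:
Step 1: wait(T3) -> count=2 queue=[] holders={T3}
Step 2: wait(T1) -> count=1 queue=[] holders={T1,T3}
Step 3: signal(T3) -> count=2 queue=[] holders={T1}
Step 4: wait(T3) -> count=1 queue=[] holders={T1,T3}
Step 5: wait(T2) -> count=0 queue=[] holders={T1,T2,T3}
Step 6: wait(T4) -> count=0 queue=[T4] holders={T1,T2,T3}
Step 7: signal(T3) -> count=0 queue=[] holders={T1,T2,T4}
Step 8: signal(T4) -> count=1 queue=[] holders={T1,T2}
Step 9: wait(T3) -> count=0 queue=[] holders={T1,T2,T3}
Step 10: signal(T1) -> count=1 queue=[] holders={T2,T3}
Step 11: wait(T1) -> count=0 queue=[] holders={T1,T2,T3}
Step 12: signal(T1) -> count=1 queue=[] holders={T2,T3}
Step 13: wait(T1) -> count=0 queue=[] holders={T1,T2,T3}
Step 14: wait(T4) -> count=0 queue=[T4] holders={T1,T2,T3}
Step 15: signal(T2) -> count=0 queue=[] holders={T1,T3,T4}
Step 16: signal(T4) -> count=1 queue=[] holders={T1,T3}
Step 17: signal(T3) -> count=2 queue=[] holders={T1}
Step 18: signal(T1) -> count=3 queue=[] holders={none}
Step 19: wait(T4) -> count=2 queue=[] holders={T4}
Final holders: T4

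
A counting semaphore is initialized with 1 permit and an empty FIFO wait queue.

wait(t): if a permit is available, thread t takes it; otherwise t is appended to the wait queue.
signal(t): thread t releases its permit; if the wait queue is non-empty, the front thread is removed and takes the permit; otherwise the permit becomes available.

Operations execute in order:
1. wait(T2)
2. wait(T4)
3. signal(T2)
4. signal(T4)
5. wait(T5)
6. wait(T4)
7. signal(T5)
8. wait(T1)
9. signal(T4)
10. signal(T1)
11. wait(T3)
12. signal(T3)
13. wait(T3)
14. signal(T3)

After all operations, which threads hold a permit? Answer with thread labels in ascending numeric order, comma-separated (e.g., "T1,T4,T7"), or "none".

Step 1: wait(T2) -> count=0 queue=[] holders={T2}
Step 2: wait(T4) -> count=0 queue=[T4] holders={T2}
Step 3: signal(T2) -> count=0 queue=[] holders={T4}
Step 4: signal(T4) -> count=1 queue=[] holders={none}
Step 5: wait(T5) -> count=0 queue=[] holders={T5}
Step 6: wait(T4) -> count=0 queue=[T4] holders={T5}
Step 7: signal(T5) -> count=0 queue=[] holders={T4}
Step 8: wait(T1) -> count=0 queue=[T1] holders={T4}
Step 9: signal(T4) -> count=0 queue=[] holders={T1}
Step 10: signal(T1) -> count=1 queue=[] holders={none}
Step 11: wait(T3) -> count=0 queue=[] holders={T3}
Step 12: signal(T3) -> count=1 queue=[] holders={none}
Step 13: wait(T3) -> count=0 queue=[] holders={T3}
Step 14: signal(T3) -> count=1 queue=[] holders={none}
Final holders: none

Answer: none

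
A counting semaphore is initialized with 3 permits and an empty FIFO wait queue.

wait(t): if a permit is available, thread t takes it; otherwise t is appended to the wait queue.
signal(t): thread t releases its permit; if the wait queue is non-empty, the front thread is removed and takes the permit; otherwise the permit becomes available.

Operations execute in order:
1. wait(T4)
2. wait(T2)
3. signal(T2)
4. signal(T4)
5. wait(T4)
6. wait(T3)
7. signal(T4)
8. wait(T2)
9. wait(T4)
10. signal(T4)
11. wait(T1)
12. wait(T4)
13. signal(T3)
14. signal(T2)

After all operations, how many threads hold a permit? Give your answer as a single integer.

Answer: 2

Derivation:
Step 1: wait(T4) -> count=2 queue=[] holders={T4}
Step 2: wait(T2) -> count=1 queue=[] holders={T2,T4}
Step 3: signal(T2) -> count=2 queue=[] holders={T4}
Step 4: signal(T4) -> count=3 queue=[] holders={none}
Step 5: wait(T4) -> count=2 queue=[] holders={T4}
Step 6: wait(T3) -> count=1 queue=[] holders={T3,T4}
Step 7: signal(T4) -> count=2 queue=[] holders={T3}
Step 8: wait(T2) -> count=1 queue=[] holders={T2,T3}
Step 9: wait(T4) -> count=0 queue=[] holders={T2,T3,T4}
Step 10: signal(T4) -> count=1 queue=[] holders={T2,T3}
Step 11: wait(T1) -> count=0 queue=[] holders={T1,T2,T3}
Step 12: wait(T4) -> count=0 queue=[T4] holders={T1,T2,T3}
Step 13: signal(T3) -> count=0 queue=[] holders={T1,T2,T4}
Step 14: signal(T2) -> count=1 queue=[] holders={T1,T4}
Final holders: {T1,T4} -> 2 thread(s)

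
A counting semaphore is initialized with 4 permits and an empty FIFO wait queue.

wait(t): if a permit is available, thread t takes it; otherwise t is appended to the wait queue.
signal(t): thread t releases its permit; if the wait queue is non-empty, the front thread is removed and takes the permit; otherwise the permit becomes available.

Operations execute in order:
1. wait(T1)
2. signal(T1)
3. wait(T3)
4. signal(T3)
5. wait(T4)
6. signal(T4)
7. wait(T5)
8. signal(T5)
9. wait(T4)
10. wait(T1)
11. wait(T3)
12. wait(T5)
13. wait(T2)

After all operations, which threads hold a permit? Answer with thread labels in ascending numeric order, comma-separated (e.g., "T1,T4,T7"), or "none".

Answer: T1,T3,T4,T5

Derivation:
Step 1: wait(T1) -> count=3 queue=[] holders={T1}
Step 2: signal(T1) -> count=4 queue=[] holders={none}
Step 3: wait(T3) -> count=3 queue=[] holders={T3}
Step 4: signal(T3) -> count=4 queue=[] holders={none}
Step 5: wait(T4) -> count=3 queue=[] holders={T4}
Step 6: signal(T4) -> count=4 queue=[] holders={none}
Step 7: wait(T5) -> count=3 queue=[] holders={T5}
Step 8: signal(T5) -> count=4 queue=[] holders={none}
Step 9: wait(T4) -> count=3 queue=[] holders={T4}
Step 10: wait(T1) -> count=2 queue=[] holders={T1,T4}
Step 11: wait(T3) -> count=1 queue=[] holders={T1,T3,T4}
Step 12: wait(T5) -> count=0 queue=[] holders={T1,T3,T4,T5}
Step 13: wait(T2) -> count=0 queue=[T2] holders={T1,T3,T4,T5}
Final holders: T1,T3,T4,T5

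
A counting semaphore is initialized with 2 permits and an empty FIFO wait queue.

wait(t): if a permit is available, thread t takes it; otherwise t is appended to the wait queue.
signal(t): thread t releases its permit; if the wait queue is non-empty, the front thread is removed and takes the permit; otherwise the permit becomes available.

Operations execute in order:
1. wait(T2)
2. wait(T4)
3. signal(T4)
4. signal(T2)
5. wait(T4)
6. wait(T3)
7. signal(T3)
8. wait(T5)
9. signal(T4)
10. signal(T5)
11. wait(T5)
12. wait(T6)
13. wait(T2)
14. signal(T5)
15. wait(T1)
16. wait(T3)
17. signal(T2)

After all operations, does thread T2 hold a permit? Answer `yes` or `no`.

Step 1: wait(T2) -> count=1 queue=[] holders={T2}
Step 2: wait(T4) -> count=0 queue=[] holders={T2,T4}
Step 3: signal(T4) -> count=1 queue=[] holders={T2}
Step 4: signal(T2) -> count=2 queue=[] holders={none}
Step 5: wait(T4) -> count=1 queue=[] holders={T4}
Step 6: wait(T3) -> count=0 queue=[] holders={T3,T4}
Step 7: signal(T3) -> count=1 queue=[] holders={T4}
Step 8: wait(T5) -> count=0 queue=[] holders={T4,T5}
Step 9: signal(T4) -> count=1 queue=[] holders={T5}
Step 10: signal(T5) -> count=2 queue=[] holders={none}
Step 11: wait(T5) -> count=1 queue=[] holders={T5}
Step 12: wait(T6) -> count=0 queue=[] holders={T5,T6}
Step 13: wait(T2) -> count=0 queue=[T2] holders={T5,T6}
Step 14: signal(T5) -> count=0 queue=[] holders={T2,T6}
Step 15: wait(T1) -> count=0 queue=[T1] holders={T2,T6}
Step 16: wait(T3) -> count=0 queue=[T1,T3] holders={T2,T6}
Step 17: signal(T2) -> count=0 queue=[T3] holders={T1,T6}
Final holders: {T1,T6} -> T2 not in holders

Answer: no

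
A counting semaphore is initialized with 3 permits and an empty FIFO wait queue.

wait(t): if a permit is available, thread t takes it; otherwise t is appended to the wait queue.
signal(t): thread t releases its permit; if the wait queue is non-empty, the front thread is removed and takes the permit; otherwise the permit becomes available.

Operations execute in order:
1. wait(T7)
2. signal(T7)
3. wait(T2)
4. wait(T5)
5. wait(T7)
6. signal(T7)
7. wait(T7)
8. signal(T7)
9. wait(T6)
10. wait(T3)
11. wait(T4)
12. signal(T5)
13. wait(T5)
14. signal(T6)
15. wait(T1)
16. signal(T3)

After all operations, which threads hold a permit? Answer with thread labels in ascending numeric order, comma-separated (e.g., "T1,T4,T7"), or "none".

Step 1: wait(T7) -> count=2 queue=[] holders={T7}
Step 2: signal(T7) -> count=3 queue=[] holders={none}
Step 3: wait(T2) -> count=2 queue=[] holders={T2}
Step 4: wait(T5) -> count=1 queue=[] holders={T2,T5}
Step 5: wait(T7) -> count=0 queue=[] holders={T2,T5,T7}
Step 6: signal(T7) -> count=1 queue=[] holders={T2,T5}
Step 7: wait(T7) -> count=0 queue=[] holders={T2,T5,T7}
Step 8: signal(T7) -> count=1 queue=[] holders={T2,T5}
Step 9: wait(T6) -> count=0 queue=[] holders={T2,T5,T6}
Step 10: wait(T3) -> count=0 queue=[T3] holders={T2,T5,T6}
Step 11: wait(T4) -> count=0 queue=[T3,T4] holders={T2,T5,T6}
Step 12: signal(T5) -> count=0 queue=[T4] holders={T2,T3,T6}
Step 13: wait(T5) -> count=0 queue=[T4,T5] holders={T2,T3,T6}
Step 14: signal(T6) -> count=0 queue=[T5] holders={T2,T3,T4}
Step 15: wait(T1) -> count=0 queue=[T5,T1] holders={T2,T3,T4}
Step 16: signal(T3) -> count=0 queue=[T1] holders={T2,T4,T5}
Final holders: T2,T4,T5

Answer: T2,T4,T5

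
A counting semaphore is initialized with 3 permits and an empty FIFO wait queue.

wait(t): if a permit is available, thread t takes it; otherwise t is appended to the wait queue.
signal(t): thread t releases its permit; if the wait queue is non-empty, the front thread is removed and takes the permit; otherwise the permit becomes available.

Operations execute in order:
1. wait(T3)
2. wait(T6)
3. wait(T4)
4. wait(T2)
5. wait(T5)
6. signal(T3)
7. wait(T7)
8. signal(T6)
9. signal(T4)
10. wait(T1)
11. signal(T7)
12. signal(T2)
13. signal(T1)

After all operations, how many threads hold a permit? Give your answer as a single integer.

Answer: 1

Derivation:
Step 1: wait(T3) -> count=2 queue=[] holders={T3}
Step 2: wait(T6) -> count=1 queue=[] holders={T3,T6}
Step 3: wait(T4) -> count=0 queue=[] holders={T3,T4,T6}
Step 4: wait(T2) -> count=0 queue=[T2] holders={T3,T4,T6}
Step 5: wait(T5) -> count=0 queue=[T2,T5] holders={T3,T4,T6}
Step 6: signal(T3) -> count=0 queue=[T5] holders={T2,T4,T6}
Step 7: wait(T7) -> count=0 queue=[T5,T7] holders={T2,T4,T6}
Step 8: signal(T6) -> count=0 queue=[T7] holders={T2,T4,T5}
Step 9: signal(T4) -> count=0 queue=[] holders={T2,T5,T7}
Step 10: wait(T1) -> count=0 queue=[T1] holders={T2,T5,T7}
Step 11: signal(T7) -> count=0 queue=[] holders={T1,T2,T5}
Step 12: signal(T2) -> count=1 queue=[] holders={T1,T5}
Step 13: signal(T1) -> count=2 queue=[] holders={T5}
Final holders: {T5} -> 1 thread(s)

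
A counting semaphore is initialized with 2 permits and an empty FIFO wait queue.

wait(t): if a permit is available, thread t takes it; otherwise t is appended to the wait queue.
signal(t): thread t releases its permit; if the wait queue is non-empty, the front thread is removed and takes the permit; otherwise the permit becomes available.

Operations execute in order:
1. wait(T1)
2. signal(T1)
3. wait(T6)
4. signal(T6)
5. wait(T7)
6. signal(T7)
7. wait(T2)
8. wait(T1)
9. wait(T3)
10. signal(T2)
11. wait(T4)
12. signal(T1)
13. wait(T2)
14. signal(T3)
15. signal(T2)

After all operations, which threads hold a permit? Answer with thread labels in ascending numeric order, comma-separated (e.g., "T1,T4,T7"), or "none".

Step 1: wait(T1) -> count=1 queue=[] holders={T1}
Step 2: signal(T1) -> count=2 queue=[] holders={none}
Step 3: wait(T6) -> count=1 queue=[] holders={T6}
Step 4: signal(T6) -> count=2 queue=[] holders={none}
Step 5: wait(T7) -> count=1 queue=[] holders={T7}
Step 6: signal(T7) -> count=2 queue=[] holders={none}
Step 7: wait(T2) -> count=1 queue=[] holders={T2}
Step 8: wait(T1) -> count=0 queue=[] holders={T1,T2}
Step 9: wait(T3) -> count=0 queue=[T3] holders={T1,T2}
Step 10: signal(T2) -> count=0 queue=[] holders={T1,T3}
Step 11: wait(T4) -> count=0 queue=[T4] holders={T1,T3}
Step 12: signal(T1) -> count=0 queue=[] holders={T3,T4}
Step 13: wait(T2) -> count=0 queue=[T2] holders={T3,T4}
Step 14: signal(T3) -> count=0 queue=[] holders={T2,T4}
Step 15: signal(T2) -> count=1 queue=[] holders={T4}
Final holders: T4

Answer: T4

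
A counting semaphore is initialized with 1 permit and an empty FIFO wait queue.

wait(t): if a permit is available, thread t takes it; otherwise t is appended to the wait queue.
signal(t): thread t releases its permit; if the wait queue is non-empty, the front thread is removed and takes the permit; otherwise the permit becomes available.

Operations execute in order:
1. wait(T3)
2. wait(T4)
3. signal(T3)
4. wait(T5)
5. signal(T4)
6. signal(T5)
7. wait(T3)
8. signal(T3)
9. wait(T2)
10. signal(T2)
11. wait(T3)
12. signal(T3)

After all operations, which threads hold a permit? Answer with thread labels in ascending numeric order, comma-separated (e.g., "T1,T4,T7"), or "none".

Answer: none

Derivation:
Step 1: wait(T3) -> count=0 queue=[] holders={T3}
Step 2: wait(T4) -> count=0 queue=[T4] holders={T3}
Step 3: signal(T3) -> count=0 queue=[] holders={T4}
Step 4: wait(T5) -> count=0 queue=[T5] holders={T4}
Step 5: signal(T4) -> count=0 queue=[] holders={T5}
Step 6: signal(T5) -> count=1 queue=[] holders={none}
Step 7: wait(T3) -> count=0 queue=[] holders={T3}
Step 8: signal(T3) -> count=1 queue=[] holders={none}
Step 9: wait(T2) -> count=0 queue=[] holders={T2}
Step 10: signal(T2) -> count=1 queue=[] holders={none}
Step 11: wait(T3) -> count=0 queue=[] holders={T3}
Step 12: signal(T3) -> count=1 queue=[] holders={none}
Final holders: none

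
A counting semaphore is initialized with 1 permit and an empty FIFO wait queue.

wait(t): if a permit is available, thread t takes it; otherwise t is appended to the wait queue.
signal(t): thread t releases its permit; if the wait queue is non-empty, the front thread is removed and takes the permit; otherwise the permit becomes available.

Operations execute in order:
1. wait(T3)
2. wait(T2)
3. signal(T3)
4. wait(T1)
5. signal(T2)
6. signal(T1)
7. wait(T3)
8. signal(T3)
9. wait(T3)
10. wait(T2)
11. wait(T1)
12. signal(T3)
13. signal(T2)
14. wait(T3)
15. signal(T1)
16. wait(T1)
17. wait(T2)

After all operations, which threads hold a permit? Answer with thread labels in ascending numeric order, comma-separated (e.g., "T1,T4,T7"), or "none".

Step 1: wait(T3) -> count=0 queue=[] holders={T3}
Step 2: wait(T2) -> count=0 queue=[T2] holders={T3}
Step 3: signal(T3) -> count=0 queue=[] holders={T2}
Step 4: wait(T1) -> count=0 queue=[T1] holders={T2}
Step 5: signal(T2) -> count=0 queue=[] holders={T1}
Step 6: signal(T1) -> count=1 queue=[] holders={none}
Step 7: wait(T3) -> count=0 queue=[] holders={T3}
Step 8: signal(T3) -> count=1 queue=[] holders={none}
Step 9: wait(T3) -> count=0 queue=[] holders={T3}
Step 10: wait(T2) -> count=0 queue=[T2] holders={T3}
Step 11: wait(T1) -> count=0 queue=[T2,T1] holders={T3}
Step 12: signal(T3) -> count=0 queue=[T1] holders={T2}
Step 13: signal(T2) -> count=0 queue=[] holders={T1}
Step 14: wait(T3) -> count=0 queue=[T3] holders={T1}
Step 15: signal(T1) -> count=0 queue=[] holders={T3}
Step 16: wait(T1) -> count=0 queue=[T1] holders={T3}
Step 17: wait(T2) -> count=0 queue=[T1,T2] holders={T3}
Final holders: T3

Answer: T3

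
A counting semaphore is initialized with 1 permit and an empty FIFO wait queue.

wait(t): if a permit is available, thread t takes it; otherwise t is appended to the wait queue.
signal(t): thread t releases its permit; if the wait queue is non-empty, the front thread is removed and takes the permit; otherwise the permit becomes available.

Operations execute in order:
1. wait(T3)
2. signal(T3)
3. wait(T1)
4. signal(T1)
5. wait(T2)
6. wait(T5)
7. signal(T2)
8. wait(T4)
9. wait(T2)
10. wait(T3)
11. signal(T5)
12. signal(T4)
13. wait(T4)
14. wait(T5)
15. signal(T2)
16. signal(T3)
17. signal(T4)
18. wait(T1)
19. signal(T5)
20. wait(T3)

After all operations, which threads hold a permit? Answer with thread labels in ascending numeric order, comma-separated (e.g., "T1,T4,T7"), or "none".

Answer: T1

Derivation:
Step 1: wait(T3) -> count=0 queue=[] holders={T3}
Step 2: signal(T3) -> count=1 queue=[] holders={none}
Step 3: wait(T1) -> count=0 queue=[] holders={T1}
Step 4: signal(T1) -> count=1 queue=[] holders={none}
Step 5: wait(T2) -> count=0 queue=[] holders={T2}
Step 6: wait(T5) -> count=0 queue=[T5] holders={T2}
Step 7: signal(T2) -> count=0 queue=[] holders={T5}
Step 8: wait(T4) -> count=0 queue=[T4] holders={T5}
Step 9: wait(T2) -> count=0 queue=[T4,T2] holders={T5}
Step 10: wait(T3) -> count=0 queue=[T4,T2,T3] holders={T5}
Step 11: signal(T5) -> count=0 queue=[T2,T3] holders={T4}
Step 12: signal(T4) -> count=0 queue=[T3] holders={T2}
Step 13: wait(T4) -> count=0 queue=[T3,T4] holders={T2}
Step 14: wait(T5) -> count=0 queue=[T3,T4,T5] holders={T2}
Step 15: signal(T2) -> count=0 queue=[T4,T5] holders={T3}
Step 16: signal(T3) -> count=0 queue=[T5] holders={T4}
Step 17: signal(T4) -> count=0 queue=[] holders={T5}
Step 18: wait(T1) -> count=0 queue=[T1] holders={T5}
Step 19: signal(T5) -> count=0 queue=[] holders={T1}
Step 20: wait(T3) -> count=0 queue=[T3] holders={T1}
Final holders: T1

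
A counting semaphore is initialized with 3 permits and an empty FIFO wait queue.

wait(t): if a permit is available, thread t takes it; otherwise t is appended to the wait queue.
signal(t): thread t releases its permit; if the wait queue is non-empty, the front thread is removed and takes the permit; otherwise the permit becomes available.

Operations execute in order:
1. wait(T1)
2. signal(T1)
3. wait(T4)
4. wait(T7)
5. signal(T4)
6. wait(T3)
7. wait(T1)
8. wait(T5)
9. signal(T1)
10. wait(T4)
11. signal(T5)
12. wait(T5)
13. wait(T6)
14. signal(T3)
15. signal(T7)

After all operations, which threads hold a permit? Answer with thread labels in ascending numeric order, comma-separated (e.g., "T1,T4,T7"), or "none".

Step 1: wait(T1) -> count=2 queue=[] holders={T1}
Step 2: signal(T1) -> count=3 queue=[] holders={none}
Step 3: wait(T4) -> count=2 queue=[] holders={T4}
Step 4: wait(T7) -> count=1 queue=[] holders={T4,T7}
Step 5: signal(T4) -> count=2 queue=[] holders={T7}
Step 6: wait(T3) -> count=1 queue=[] holders={T3,T7}
Step 7: wait(T1) -> count=0 queue=[] holders={T1,T3,T7}
Step 8: wait(T5) -> count=0 queue=[T5] holders={T1,T3,T7}
Step 9: signal(T1) -> count=0 queue=[] holders={T3,T5,T7}
Step 10: wait(T4) -> count=0 queue=[T4] holders={T3,T5,T7}
Step 11: signal(T5) -> count=0 queue=[] holders={T3,T4,T7}
Step 12: wait(T5) -> count=0 queue=[T5] holders={T3,T4,T7}
Step 13: wait(T6) -> count=0 queue=[T5,T6] holders={T3,T4,T7}
Step 14: signal(T3) -> count=0 queue=[T6] holders={T4,T5,T7}
Step 15: signal(T7) -> count=0 queue=[] holders={T4,T5,T6}
Final holders: T4,T5,T6

Answer: T4,T5,T6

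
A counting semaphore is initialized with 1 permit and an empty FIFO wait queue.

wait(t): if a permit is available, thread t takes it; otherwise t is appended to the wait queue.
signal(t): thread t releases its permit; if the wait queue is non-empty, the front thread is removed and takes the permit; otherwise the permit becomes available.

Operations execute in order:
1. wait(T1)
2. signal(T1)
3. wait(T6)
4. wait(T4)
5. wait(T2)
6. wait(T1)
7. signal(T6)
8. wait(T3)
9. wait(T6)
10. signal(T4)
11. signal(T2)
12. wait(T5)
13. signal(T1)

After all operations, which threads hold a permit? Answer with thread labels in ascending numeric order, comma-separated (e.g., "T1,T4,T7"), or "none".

Answer: T3

Derivation:
Step 1: wait(T1) -> count=0 queue=[] holders={T1}
Step 2: signal(T1) -> count=1 queue=[] holders={none}
Step 3: wait(T6) -> count=0 queue=[] holders={T6}
Step 4: wait(T4) -> count=0 queue=[T4] holders={T6}
Step 5: wait(T2) -> count=0 queue=[T4,T2] holders={T6}
Step 6: wait(T1) -> count=0 queue=[T4,T2,T1] holders={T6}
Step 7: signal(T6) -> count=0 queue=[T2,T1] holders={T4}
Step 8: wait(T3) -> count=0 queue=[T2,T1,T3] holders={T4}
Step 9: wait(T6) -> count=0 queue=[T2,T1,T3,T6] holders={T4}
Step 10: signal(T4) -> count=0 queue=[T1,T3,T6] holders={T2}
Step 11: signal(T2) -> count=0 queue=[T3,T6] holders={T1}
Step 12: wait(T5) -> count=0 queue=[T3,T6,T5] holders={T1}
Step 13: signal(T1) -> count=0 queue=[T6,T5] holders={T3}
Final holders: T3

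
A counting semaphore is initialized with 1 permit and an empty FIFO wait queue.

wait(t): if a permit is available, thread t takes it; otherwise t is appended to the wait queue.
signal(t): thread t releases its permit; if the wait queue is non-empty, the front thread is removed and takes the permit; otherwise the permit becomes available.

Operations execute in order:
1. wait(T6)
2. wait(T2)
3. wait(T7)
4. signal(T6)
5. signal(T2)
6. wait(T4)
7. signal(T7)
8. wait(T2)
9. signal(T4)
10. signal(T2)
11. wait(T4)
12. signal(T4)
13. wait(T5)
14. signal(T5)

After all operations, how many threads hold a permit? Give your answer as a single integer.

Step 1: wait(T6) -> count=0 queue=[] holders={T6}
Step 2: wait(T2) -> count=0 queue=[T2] holders={T6}
Step 3: wait(T7) -> count=0 queue=[T2,T7] holders={T6}
Step 4: signal(T6) -> count=0 queue=[T7] holders={T2}
Step 5: signal(T2) -> count=0 queue=[] holders={T7}
Step 6: wait(T4) -> count=0 queue=[T4] holders={T7}
Step 7: signal(T7) -> count=0 queue=[] holders={T4}
Step 8: wait(T2) -> count=0 queue=[T2] holders={T4}
Step 9: signal(T4) -> count=0 queue=[] holders={T2}
Step 10: signal(T2) -> count=1 queue=[] holders={none}
Step 11: wait(T4) -> count=0 queue=[] holders={T4}
Step 12: signal(T4) -> count=1 queue=[] holders={none}
Step 13: wait(T5) -> count=0 queue=[] holders={T5}
Step 14: signal(T5) -> count=1 queue=[] holders={none}
Final holders: {none} -> 0 thread(s)

Answer: 0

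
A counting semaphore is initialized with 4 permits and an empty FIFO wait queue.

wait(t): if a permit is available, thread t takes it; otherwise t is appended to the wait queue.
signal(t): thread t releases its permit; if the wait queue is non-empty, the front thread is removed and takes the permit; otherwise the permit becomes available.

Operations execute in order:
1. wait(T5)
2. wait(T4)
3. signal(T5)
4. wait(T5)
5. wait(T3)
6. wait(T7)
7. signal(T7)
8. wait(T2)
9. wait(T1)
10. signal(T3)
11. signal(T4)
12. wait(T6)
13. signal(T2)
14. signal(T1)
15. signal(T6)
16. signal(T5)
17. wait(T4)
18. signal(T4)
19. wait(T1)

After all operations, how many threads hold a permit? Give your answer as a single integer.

Answer: 1

Derivation:
Step 1: wait(T5) -> count=3 queue=[] holders={T5}
Step 2: wait(T4) -> count=2 queue=[] holders={T4,T5}
Step 3: signal(T5) -> count=3 queue=[] holders={T4}
Step 4: wait(T5) -> count=2 queue=[] holders={T4,T5}
Step 5: wait(T3) -> count=1 queue=[] holders={T3,T4,T5}
Step 6: wait(T7) -> count=0 queue=[] holders={T3,T4,T5,T7}
Step 7: signal(T7) -> count=1 queue=[] holders={T3,T4,T5}
Step 8: wait(T2) -> count=0 queue=[] holders={T2,T3,T4,T5}
Step 9: wait(T1) -> count=0 queue=[T1] holders={T2,T3,T4,T5}
Step 10: signal(T3) -> count=0 queue=[] holders={T1,T2,T4,T5}
Step 11: signal(T4) -> count=1 queue=[] holders={T1,T2,T5}
Step 12: wait(T6) -> count=0 queue=[] holders={T1,T2,T5,T6}
Step 13: signal(T2) -> count=1 queue=[] holders={T1,T5,T6}
Step 14: signal(T1) -> count=2 queue=[] holders={T5,T6}
Step 15: signal(T6) -> count=3 queue=[] holders={T5}
Step 16: signal(T5) -> count=4 queue=[] holders={none}
Step 17: wait(T4) -> count=3 queue=[] holders={T4}
Step 18: signal(T4) -> count=4 queue=[] holders={none}
Step 19: wait(T1) -> count=3 queue=[] holders={T1}
Final holders: {T1} -> 1 thread(s)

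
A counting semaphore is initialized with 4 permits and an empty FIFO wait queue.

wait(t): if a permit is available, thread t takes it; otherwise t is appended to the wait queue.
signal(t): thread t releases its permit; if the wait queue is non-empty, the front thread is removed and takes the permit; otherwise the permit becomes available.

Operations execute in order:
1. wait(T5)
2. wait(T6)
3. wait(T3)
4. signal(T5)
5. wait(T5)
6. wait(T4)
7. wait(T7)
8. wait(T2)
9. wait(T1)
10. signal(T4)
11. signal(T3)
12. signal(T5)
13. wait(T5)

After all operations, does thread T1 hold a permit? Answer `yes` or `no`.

Answer: yes

Derivation:
Step 1: wait(T5) -> count=3 queue=[] holders={T5}
Step 2: wait(T6) -> count=2 queue=[] holders={T5,T6}
Step 3: wait(T3) -> count=1 queue=[] holders={T3,T5,T6}
Step 4: signal(T5) -> count=2 queue=[] holders={T3,T6}
Step 5: wait(T5) -> count=1 queue=[] holders={T3,T5,T6}
Step 6: wait(T4) -> count=0 queue=[] holders={T3,T4,T5,T6}
Step 7: wait(T7) -> count=0 queue=[T7] holders={T3,T4,T5,T6}
Step 8: wait(T2) -> count=0 queue=[T7,T2] holders={T3,T4,T5,T6}
Step 9: wait(T1) -> count=0 queue=[T7,T2,T1] holders={T3,T4,T5,T6}
Step 10: signal(T4) -> count=0 queue=[T2,T1] holders={T3,T5,T6,T7}
Step 11: signal(T3) -> count=0 queue=[T1] holders={T2,T5,T6,T7}
Step 12: signal(T5) -> count=0 queue=[] holders={T1,T2,T6,T7}
Step 13: wait(T5) -> count=0 queue=[T5] holders={T1,T2,T6,T7}
Final holders: {T1,T2,T6,T7} -> T1 in holders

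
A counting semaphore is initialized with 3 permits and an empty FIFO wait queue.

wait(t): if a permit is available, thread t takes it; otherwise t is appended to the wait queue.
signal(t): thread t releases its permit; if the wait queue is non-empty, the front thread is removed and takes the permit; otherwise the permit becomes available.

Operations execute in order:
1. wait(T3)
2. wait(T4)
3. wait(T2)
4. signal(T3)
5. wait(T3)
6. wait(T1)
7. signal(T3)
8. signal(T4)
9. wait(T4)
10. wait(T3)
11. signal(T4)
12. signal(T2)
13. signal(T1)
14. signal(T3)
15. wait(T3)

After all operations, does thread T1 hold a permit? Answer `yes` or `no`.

Step 1: wait(T3) -> count=2 queue=[] holders={T3}
Step 2: wait(T4) -> count=1 queue=[] holders={T3,T4}
Step 3: wait(T2) -> count=0 queue=[] holders={T2,T3,T4}
Step 4: signal(T3) -> count=1 queue=[] holders={T2,T4}
Step 5: wait(T3) -> count=0 queue=[] holders={T2,T3,T4}
Step 6: wait(T1) -> count=0 queue=[T1] holders={T2,T3,T4}
Step 7: signal(T3) -> count=0 queue=[] holders={T1,T2,T4}
Step 8: signal(T4) -> count=1 queue=[] holders={T1,T2}
Step 9: wait(T4) -> count=0 queue=[] holders={T1,T2,T4}
Step 10: wait(T3) -> count=0 queue=[T3] holders={T1,T2,T4}
Step 11: signal(T4) -> count=0 queue=[] holders={T1,T2,T3}
Step 12: signal(T2) -> count=1 queue=[] holders={T1,T3}
Step 13: signal(T1) -> count=2 queue=[] holders={T3}
Step 14: signal(T3) -> count=3 queue=[] holders={none}
Step 15: wait(T3) -> count=2 queue=[] holders={T3}
Final holders: {T3} -> T1 not in holders

Answer: no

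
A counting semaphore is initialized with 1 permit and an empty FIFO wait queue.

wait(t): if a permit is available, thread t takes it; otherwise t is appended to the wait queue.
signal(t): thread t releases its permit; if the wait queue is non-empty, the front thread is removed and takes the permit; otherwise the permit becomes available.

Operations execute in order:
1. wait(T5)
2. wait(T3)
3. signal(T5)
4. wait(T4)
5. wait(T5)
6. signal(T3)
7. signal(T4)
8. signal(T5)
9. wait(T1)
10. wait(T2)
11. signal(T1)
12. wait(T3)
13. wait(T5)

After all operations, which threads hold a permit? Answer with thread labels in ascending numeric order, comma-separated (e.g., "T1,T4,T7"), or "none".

Step 1: wait(T5) -> count=0 queue=[] holders={T5}
Step 2: wait(T3) -> count=0 queue=[T3] holders={T5}
Step 3: signal(T5) -> count=0 queue=[] holders={T3}
Step 4: wait(T4) -> count=0 queue=[T4] holders={T3}
Step 5: wait(T5) -> count=0 queue=[T4,T5] holders={T3}
Step 6: signal(T3) -> count=0 queue=[T5] holders={T4}
Step 7: signal(T4) -> count=0 queue=[] holders={T5}
Step 8: signal(T5) -> count=1 queue=[] holders={none}
Step 9: wait(T1) -> count=0 queue=[] holders={T1}
Step 10: wait(T2) -> count=0 queue=[T2] holders={T1}
Step 11: signal(T1) -> count=0 queue=[] holders={T2}
Step 12: wait(T3) -> count=0 queue=[T3] holders={T2}
Step 13: wait(T5) -> count=0 queue=[T3,T5] holders={T2}
Final holders: T2

Answer: T2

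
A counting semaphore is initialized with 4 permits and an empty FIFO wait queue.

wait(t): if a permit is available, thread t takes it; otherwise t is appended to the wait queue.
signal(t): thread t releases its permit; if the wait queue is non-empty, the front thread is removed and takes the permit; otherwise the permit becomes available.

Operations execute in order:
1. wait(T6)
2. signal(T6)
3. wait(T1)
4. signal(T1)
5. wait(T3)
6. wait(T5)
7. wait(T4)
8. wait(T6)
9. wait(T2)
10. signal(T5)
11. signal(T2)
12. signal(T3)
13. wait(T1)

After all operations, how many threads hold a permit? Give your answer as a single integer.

Step 1: wait(T6) -> count=3 queue=[] holders={T6}
Step 2: signal(T6) -> count=4 queue=[] holders={none}
Step 3: wait(T1) -> count=3 queue=[] holders={T1}
Step 4: signal(T1) -> count=4 queue=[] holders={none}
Step 5: wait(T3) -> count=3 queue=[] holders={T3}
Step 6: wait(T5) -> count=2 queue=[] holders={T3,T5}
Step 7: wait(T4) -> count=1 queue=[] holders={T3,T4,T5}
Step 8: wait(T6) -> count=0 queue=[] holders={T3,T4,T5,T6}
Step 9: wait(T2) -> count=0 queue=[T2] holders={T3,T4,T5,T6}
Step 10: signal(T5) -> count=0 queue=[] holders={T2,T3,T4,T6}
Step 11: signal(T2) -> count=1 queue=[] holders={T3,T4,T6}
Step 12: signal(T3) -> count=2 queue=[] holders={T4,T6}
Step 13: wait(T1) -> count=1 queue=[] holders={T1,T4,T6}
Final holders: {T1,T4,T6} -> 3 thread(s)

Answer: 3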